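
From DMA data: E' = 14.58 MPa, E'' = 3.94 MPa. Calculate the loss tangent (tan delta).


tan delta = E'' / E'
= 3.94 / 14.58
= 0.2702

tan delta = 0.2702


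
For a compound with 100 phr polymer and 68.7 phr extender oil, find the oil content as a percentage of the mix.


Oil % = oil / (100 + oil) * 100
= 68.7 / (100 + 68.7) * 100
= 68.7 / 168.7 * 100
= 40.72%

40.72%


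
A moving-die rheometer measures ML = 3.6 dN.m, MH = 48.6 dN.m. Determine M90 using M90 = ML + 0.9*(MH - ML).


M90 = ML + 0.9 * (MH - ML)
M90 = 3.6 + 0.9 * (48.6 - 3.6)
M90 = 3.6 + 0.9 * 45.0
M90 = 44.1 dN.m

44.1 dN.m


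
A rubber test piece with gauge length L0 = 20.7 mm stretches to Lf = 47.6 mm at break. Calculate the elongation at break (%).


Elongation = (Lf - L0) / L0 * 100
= (47.6 - 20.7) / 20.7 * 100
= 26.9 / 20.7 * 100
= 130.0%

130.0%


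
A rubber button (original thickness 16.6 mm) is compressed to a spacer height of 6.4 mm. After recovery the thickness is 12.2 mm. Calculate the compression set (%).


CS = (t0 - recovered) / (t0 - ts) * 100
= (16.6 - 12.2) / (16.6 - 6.4) * 100
= 4.4 / 10.2 * 100
= 43.1%

43.1%


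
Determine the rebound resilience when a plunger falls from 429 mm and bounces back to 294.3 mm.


Resilience = h_rebound / h_drop * 100
= 294.3 / 429 * 100
= 68.6%

68.6%


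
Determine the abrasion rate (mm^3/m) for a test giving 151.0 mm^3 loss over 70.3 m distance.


Rate = volume_loss / distance
= 151.0 / 70.3
= 2.148 mm^3/m

2.148 mm^3/m


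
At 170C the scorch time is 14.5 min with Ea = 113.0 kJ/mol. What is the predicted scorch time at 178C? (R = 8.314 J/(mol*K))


Convert temperatures: T1 = 170 + 273.15 = 443.15 K, T2 = 178 + 273.15 = 451.15 K
ts2_new = 14.5 * exp(113000 / 8.314 * (1/451.15 - 1/443.15))
1/T2 - 1/T1 = -4.0015e-05
ts2_new = 8.42 min

8.42 min


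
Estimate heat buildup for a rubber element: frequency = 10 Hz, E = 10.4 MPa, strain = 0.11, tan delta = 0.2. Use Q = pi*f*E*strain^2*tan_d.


Q = pi * f * E * strain^2 * tan_d
= pi * 10 * 10.4 * 0.11^2 * 0.2
= pi * 10 * 10.4 * 0.0121 * 0.2
= 0.7907

Q = 0.7907


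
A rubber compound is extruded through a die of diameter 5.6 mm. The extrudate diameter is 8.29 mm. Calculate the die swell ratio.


Die swell ratio = D_extrudate / D_die
= 8.29 / 5.6
= 1.48

Die swell = 1.48


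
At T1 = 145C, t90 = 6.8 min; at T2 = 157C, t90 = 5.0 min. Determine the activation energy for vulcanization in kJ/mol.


T1 = 418.15 K, T2 = 430.15 K
1/T1 - 1/T2 = 6.6716e-05
ln(t1/t2) = ln(6.8/5.0) = 0.3075
Ea = 8.314 * 0.3075 / 6.6716e-05 = 38318.1306 J/mol
Ea = 38.32 kJ/mol

38.32 kJ/mol


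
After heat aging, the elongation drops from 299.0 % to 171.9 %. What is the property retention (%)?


Retention = aged / original * 100
= 171.9 / 299.0 * 100
= 57.5%

57.5%


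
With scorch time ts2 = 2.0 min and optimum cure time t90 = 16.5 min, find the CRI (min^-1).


CRI = 100 / (t90 - ts2)
= 100 / (16.5 - 2.0)
= 100 / 14.5
= 6.9 min^-1

6.9 min^-1


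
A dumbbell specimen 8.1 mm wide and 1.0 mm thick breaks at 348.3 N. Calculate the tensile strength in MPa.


Area = width * thickness = 8.1 * 1.0 = 8.1 mm^2
TS = force / area = 348.3 / 8.1 = 43.0 MPa

43.0 MPa


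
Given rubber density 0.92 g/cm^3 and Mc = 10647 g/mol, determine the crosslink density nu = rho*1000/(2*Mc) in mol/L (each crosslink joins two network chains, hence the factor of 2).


nu = rho * 1000 / (2 * Mc)
nu = 0.92 * 1000 / (2 * 10647)
nu = 920.0 / 21294
nu = 0.0432 mol/L

0.0432 mol/L


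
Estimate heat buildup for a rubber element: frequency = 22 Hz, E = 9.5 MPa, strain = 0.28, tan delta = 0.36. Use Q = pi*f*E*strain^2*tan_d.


Q = pi * f * E * strain^2 * tan_d
= pi * 22 * 9.5 * 0.28^2 * 0.36
= pi * 22 * 9.5 * 0.0784 * 0.36
= 18.5317

Q = 18.5317


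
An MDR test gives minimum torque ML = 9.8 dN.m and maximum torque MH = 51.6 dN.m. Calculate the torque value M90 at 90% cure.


M90 = ML + 0.9 * (MH - ML)
M90 = 9.8 + 0.9 * (51.6 - 9.8)
M90 = 9.8 + 0.9 * 41.8
M90 = 47.42 dN.m

47.42 dN.m


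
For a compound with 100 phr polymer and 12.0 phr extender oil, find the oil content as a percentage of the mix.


Oil % = oil / (100 + oil) * 100
= 12.0 / (100 + 12.0) * 100
= 12.0 / 112.0 * 100
= 10.71%

10.71%


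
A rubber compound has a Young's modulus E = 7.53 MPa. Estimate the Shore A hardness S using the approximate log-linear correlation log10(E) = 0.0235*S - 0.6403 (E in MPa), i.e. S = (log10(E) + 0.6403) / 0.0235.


log10(E) = 0.0235*S - 0.6403  =>  S = (log10(E) + 0.6403) / 0.0235
log10(7.53) = 0.876795
S = (0.876795 + 0.6403) / 0.0235 = 1.517095 / 0.0235
S = 64.6

Shore A = 64.6


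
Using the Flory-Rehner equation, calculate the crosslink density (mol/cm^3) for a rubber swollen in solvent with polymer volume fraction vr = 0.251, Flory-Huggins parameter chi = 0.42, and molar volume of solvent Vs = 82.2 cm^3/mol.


ln(1 - vr) = ln(1 - 0.251) = -0.2890
Numerator = -((-0.2890) + 0.251 + 0.42 * 0.251^2) = 0.0116
Denominator = 82.2 * (0.251^(1/3) - 0.251/2) = 41.5356
nu = 0.0116 / 41.5356 = 2.7822e-04 mol/cm^3

2.7822e-04 mol/cm^3


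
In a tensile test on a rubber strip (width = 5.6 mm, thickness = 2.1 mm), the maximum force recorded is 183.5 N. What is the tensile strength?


Area = width * thickness = 5.6 * 2.1 = 11.76 mm^2
TS = force / area = 183.5 / 11.76 = 15.6 MPa

15.6 MPa


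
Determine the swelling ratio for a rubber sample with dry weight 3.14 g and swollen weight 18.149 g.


Q = W_swollen / W_dry
Q = 18.149 / 3.14
Q = 5.78

Q = 5.78


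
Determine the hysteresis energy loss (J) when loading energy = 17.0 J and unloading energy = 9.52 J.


Hysteresis loss = loading - unloading
= 17.0 - 9.52
= 7.48 J

7.48 J


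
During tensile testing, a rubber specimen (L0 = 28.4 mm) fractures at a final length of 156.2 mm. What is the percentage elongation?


Elongation = (Lf - L0) / L0 * 100
= (156.2 - 28.4) / 28.4 * 100
= 127.8 / 28.4 * 100
= 450.0%

450.0%


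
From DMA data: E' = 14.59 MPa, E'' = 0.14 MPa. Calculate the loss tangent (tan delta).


tan delta = E'' / E'
= 0.14 / 14.59
= 0.0096

tan delta = 0.0096


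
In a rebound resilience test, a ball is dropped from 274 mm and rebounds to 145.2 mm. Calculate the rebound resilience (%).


Resilience = h_rebound / h_drop * 100
= 145.2 / 274 * 100
= 53.0%

53.0%


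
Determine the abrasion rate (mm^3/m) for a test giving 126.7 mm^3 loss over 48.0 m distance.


Rate = volume_loss / distance
= 126.7 / 48.0
= 2.64 mm^3/m

2.64 mm^3/m


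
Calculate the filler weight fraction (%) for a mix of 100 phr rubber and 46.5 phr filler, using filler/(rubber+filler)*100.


Filler % = filler / (rubber + filler) * 100
= 46.5 / (100 + 46.5) * 100
= 46.5 / 146.5 * 100
= 31.74%

31.74%


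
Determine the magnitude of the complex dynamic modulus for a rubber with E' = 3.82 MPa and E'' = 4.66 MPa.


|E*| = sqrt(E'^2 + E''^2)
= sqrt(3.82^2 + 4.66^2)
= sqrt(14.5924 + 21.7156)
= 6.026 MPa

6.026 MPa


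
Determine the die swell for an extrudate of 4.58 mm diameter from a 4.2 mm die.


Die swell ratio = D_extrudate / D_die
= 4.58 / 4.2
= 1.09

Die swell = 1.09


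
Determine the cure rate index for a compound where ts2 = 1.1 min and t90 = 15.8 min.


CRI = 100 / (t90 - ts2)
= 100 / (15.8 - 1.1)
= 100 / 14.7
= 6.8 min^-1

6.8 min^-1


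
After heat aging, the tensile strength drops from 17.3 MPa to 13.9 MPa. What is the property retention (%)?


Retention = aged / original * 100
= 13.9 / 17.3 * 100
= 80.3%

80.3%


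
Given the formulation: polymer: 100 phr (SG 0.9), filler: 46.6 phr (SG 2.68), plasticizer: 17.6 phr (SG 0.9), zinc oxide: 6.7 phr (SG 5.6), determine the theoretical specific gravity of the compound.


Sum of weights = 170.9
Volume contributions:
  polymer: 100/0.9 = 111.1111
  filler: 46.6/2.68 = 17.3881
  plasticizer: 17.6/0.9 = 19.5556
  zinc oxide: 6.7/5.6 = 1.1964
Sum of volumes = 149.2512
SG = 170.9 / 149.2512 = 1.145

SG = 1.145


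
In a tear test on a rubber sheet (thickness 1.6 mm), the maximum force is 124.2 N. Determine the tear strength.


Tear strength = force / thickness
= 124.2 / 1.6
= 77.62 N/mm

77.62 N/mm


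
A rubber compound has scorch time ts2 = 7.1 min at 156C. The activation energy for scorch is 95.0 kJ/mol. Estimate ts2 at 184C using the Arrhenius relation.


Convert temperatures: T1 = 156 + 273.15 = 429.15 K, T2 = 184 + 273.15 = 457.15 K
ts2_new = 7.1 * exp(95000 / 8.314 * (1/457.15 - 1/429.15))
1/T2 - 1/T1 = -1.4272e-04
ts2_new = 1.39 min

1.39 min


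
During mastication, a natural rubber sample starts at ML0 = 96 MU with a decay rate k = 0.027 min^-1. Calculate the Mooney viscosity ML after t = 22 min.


ML = ML0 * exp(-k * t)
ML = 96 * exp(-0.027 * 22)
ML = 96 * 0.5521
ML = 53.0 MU

53.0 MU


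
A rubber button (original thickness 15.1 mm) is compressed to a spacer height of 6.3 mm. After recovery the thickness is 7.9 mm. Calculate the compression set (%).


CS = (t0 - recovered) / (t0 - ts) * 100
= (15.1 - 7.9) / (15.1 - 6.3) * 100
= 7.2 / 8.8 * 100
= 81.8%

81.8%


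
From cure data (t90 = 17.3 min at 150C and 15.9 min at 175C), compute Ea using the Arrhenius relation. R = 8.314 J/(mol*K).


T1 = 423.15 K, T2 = 448.15 K
1/T1 - 1/T2 = 1.3183e-04
ln(t1/t2) = ln(17.3/15.9) = 0.0844
Ea = 8.314 * 0.0844 / 1.3183e-04 = 5321.8830 J/mol
Ea = 5.32 kJ/mol

5.32 kJ/mol


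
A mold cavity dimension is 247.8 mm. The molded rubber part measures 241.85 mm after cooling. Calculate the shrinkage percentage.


Shrinkage = (mold - part) / mold * 100
= (247.8 - 241.85) / 247.8 * 100
= 5.95 / 247.8 * 100
= 2.4%

2.4%


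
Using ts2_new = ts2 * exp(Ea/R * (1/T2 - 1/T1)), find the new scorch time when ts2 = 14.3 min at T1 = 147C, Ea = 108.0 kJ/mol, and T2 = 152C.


Convert temperatures: T1 = 147 + 273.15 = 420.15 K, T2 = 152 + 273.15 = 425.15 K
ts2_new = 14.3 * exp(108000 / 8.314 * (1/425.15 - 1/420.15))
1/T2 - 1/T1 = -2.7991e-05
ts2_new = 9.94 min

9.94 min


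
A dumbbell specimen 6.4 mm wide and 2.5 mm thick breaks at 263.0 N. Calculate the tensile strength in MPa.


Area = width * thickness = 6.4 * 2.5 = 16.0 mm^2
TS = force / area = 263.0 / 16.0 = 16.44 MPa

16.44 MPa


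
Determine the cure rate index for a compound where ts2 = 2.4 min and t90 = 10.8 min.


CRI = 100 / (t90 - ts2)
= 100 / (10.8 - 2.4)
= 100 / 8.4
= 11.9 min^-1

11.9 min^-1


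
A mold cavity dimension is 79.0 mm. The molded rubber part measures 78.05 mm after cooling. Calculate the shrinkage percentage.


Shrinkage = (mold - part) / mold * 100
= (79.0 - 78.05) / 79.0 * 100
= 0.95 / 79.0 * 100
= 1.2%

1.2%


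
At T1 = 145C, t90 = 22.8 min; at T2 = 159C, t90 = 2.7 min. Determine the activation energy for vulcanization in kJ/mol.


T1 = 418.15 K, T2 = 432.15 K
1/T1 - 1/T2 = 7.7475e-05
ln(t1/t2) = ln(22.8/2.7) = 2.1335
Ea = 8.314 * 2.1335 / 7.7475e-05 = 228951.2579 J/mol
Ea = 228.95 kJ/mol

228.95 kJ/mol


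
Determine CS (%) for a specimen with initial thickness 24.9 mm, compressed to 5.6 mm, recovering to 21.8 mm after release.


CS = (t0 - recovered) / (t0 - ts) * 100
= (24.9 - 21.8) / (24.9 - 5.6) * 100
= 3.1 / 19.3 * 100
= 16.1%

16.1%


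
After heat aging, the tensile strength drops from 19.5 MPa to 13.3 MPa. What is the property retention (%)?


Retention = aged / original * 100
= 13.3 / 19.5 * 100
= 68.2%

68.2%


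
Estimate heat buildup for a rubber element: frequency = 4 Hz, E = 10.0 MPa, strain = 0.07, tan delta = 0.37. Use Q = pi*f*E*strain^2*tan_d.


Q = pi * f * E * strain^2 * tan_d
= pi * 4 * 10.0 * 0.07^2 * 0.37
= pi * 4 * 10.0 * 0.0049 * 0.37
= 0.2278

Q = 0.2278


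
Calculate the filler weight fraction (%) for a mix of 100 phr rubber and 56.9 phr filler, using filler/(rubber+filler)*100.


Filler % = filler / (rubber + filler) * 100
= 56.9 / (100 + 56.9) * 100
= 56.9 / 156.9 * 100
= 36.27%

36.27%


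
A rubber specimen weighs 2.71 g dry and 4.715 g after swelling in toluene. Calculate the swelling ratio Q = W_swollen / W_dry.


Q = W_swollen / W_dry
Q = 4.715 / 2.71
Q = 1.74

Q = 1.74


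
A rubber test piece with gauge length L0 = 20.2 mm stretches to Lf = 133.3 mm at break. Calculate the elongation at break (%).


Elongation = (Lf - L0) / L0 * 100
= (133.3 - 20.2) / 20.2 * 100
= 113.1 / 20.2 * 100
= 559.9%

559.9%


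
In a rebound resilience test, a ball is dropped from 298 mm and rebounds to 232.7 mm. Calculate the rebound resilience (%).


Resilience = h_rebound / h_drop * 100
= 232.7 / 298 * 100
= 78.1%

78.1%


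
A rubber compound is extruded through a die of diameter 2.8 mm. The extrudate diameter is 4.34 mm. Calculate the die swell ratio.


Die swell ratio = D_extrudate / D_die
= 4.34 / 2.8
= 1.55

Die swell = 1.55


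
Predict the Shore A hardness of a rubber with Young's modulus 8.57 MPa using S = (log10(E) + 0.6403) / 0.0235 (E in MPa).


log10(E) = 0.0235*S - 0.6403  =>  S = (log10(E) + 0.6403) / 0.0235
log10(8.57) = 0.932981
S = (0.932981 + 0.6403) / 0.0235 = 1.573281 / 0.0235
S = 66.9

Shore A = 66.9


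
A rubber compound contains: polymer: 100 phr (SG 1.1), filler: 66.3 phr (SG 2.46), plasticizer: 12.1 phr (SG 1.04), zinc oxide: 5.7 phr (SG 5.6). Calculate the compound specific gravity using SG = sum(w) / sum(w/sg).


Sum of weights = 184.1
Volume contributions:
  polymer: 100/1.1 = 90.9091
  filler: 66.3/2.46 = 26.9512
  plasticizer: 12.1/1.04 = 11.6346
  zinc oxide: 5.7/5.6 = 1.0179
Sum of volumes = 130.5128
SG = 184.1 / 130.5128 = 1.411

SG = 1.411


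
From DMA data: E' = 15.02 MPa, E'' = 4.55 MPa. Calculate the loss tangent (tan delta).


tan delta = E'' / E'
= 4.55 / 15.02
= 0.3029

tan delta = 0.3029


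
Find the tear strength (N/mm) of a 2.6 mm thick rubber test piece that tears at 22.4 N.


Tear strength = force / thickness
= 22.4 / 2.6
= 8.62 N/mm

8.62 N/mm


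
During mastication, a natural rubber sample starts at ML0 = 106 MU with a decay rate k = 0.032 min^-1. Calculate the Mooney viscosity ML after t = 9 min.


ML = ML0 * exp(-k * t)
ML = 106 * exp(-0.032 * 9)
ML = 106 * 0.7498
ML = 79.47 MU

79.47 MU


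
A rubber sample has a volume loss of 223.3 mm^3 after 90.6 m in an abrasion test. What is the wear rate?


Rate = volume_loss / distance
= 223.3 / 90.6
= 2.465 mm^3/m

2.465 mm^3/m


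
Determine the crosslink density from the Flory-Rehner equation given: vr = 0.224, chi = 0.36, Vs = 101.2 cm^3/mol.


ln(1 - vr) = ln(1 - 0.224) = -0.2536
Numerator = -((-0.2536) + 0.224 + 0.36 * 0.224^2) = 0.0115
Denominator = 101.2 * (0.224^(1/3) - 0.224/2) = 50.1262
nu = 0.0115 / 50.1262 = 2.3021e-04 mol/cm^3

2.3021e-04 mol/cm^3


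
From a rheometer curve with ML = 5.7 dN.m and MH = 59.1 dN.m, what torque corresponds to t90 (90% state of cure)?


M90 = ML + 0.9 * (MH - ML)
M90 = 5.7 + 0.9 * (59.1 - 5.7)
M90 = 5.7 + 0.9 * 53.4
M90 = 53.76 dN.m

53.76 dN.m


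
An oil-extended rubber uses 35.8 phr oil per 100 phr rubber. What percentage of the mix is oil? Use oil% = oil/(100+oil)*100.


Oil % = oil / (100 + oil) * 100
= 35.8 / (100 + 35.8) * 100
= 35.8 / 135.8 * 100
= 26.36%

26.36%


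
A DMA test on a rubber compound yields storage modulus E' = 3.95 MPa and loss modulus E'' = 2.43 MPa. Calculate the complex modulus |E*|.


|E*| = sqrt(E'^2 + E''^2)
= sqrt(3.95^2 + 2.43^2)
= sqrt(15.6025 + 5.9049)
= 4.638 MPa

4.638 MPa


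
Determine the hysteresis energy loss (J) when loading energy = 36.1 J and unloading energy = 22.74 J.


Hysteresis loss = loading - unloading
= 36.1 - 22.74
= 13.36 J

13.36 J


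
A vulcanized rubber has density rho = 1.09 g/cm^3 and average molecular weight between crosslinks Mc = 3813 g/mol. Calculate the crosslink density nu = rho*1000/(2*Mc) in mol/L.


nu = rho * 1000 / (2 * Mc)
nu = 1.09 * 1000 / (2 * 3813)
nu = 1090.0 / 7626
nu = 0.1429 mol/L

0.1429 mol/L


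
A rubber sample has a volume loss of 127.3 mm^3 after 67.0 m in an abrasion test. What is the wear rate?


Rate = volume_loss / distance
= 127.3 / 67.0
= 1.9 mm^3/m

1.9 mm^3/m


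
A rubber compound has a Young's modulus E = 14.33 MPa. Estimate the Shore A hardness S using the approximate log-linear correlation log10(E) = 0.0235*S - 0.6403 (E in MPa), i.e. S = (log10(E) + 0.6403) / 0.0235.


log10(E) = 0.0235*S - 0.6403  =>  S = (log10(E) + 0.6403) / 0.0235
log10(14.33) = 1.156246
S = (1.156246 + 0.6403) / 0.0235 = 1.796546 / 0.0235
S = 76.4

Shore A = 76.4


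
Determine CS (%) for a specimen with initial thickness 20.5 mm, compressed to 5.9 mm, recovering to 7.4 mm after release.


CS = (t0 - recovered) / (t0 - ts) * 100
= (20.5 - 7.4) / (20.5 - 5.9) * 100
= 13.1 / 14.6 * 100
= 89.7%

89.7%


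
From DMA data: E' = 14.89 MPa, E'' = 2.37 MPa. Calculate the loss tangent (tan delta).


tan delta = E'' / E'
= 2.37 / 14.89
= 0.1592

tan delta = 0.1592


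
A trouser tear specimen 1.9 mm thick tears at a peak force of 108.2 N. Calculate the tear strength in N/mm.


Tear strength = force / thickness
= 108.2 / 1.9
= 56.95 N/mm

56.95 N/mm


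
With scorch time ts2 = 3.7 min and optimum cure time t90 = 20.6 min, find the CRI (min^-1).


CRI = 100 / (t90 - ts2)
= 100 / (20.6 - 3.7)
= 100 / 16.9
= 5.92 min^-1

5.92 min^-1


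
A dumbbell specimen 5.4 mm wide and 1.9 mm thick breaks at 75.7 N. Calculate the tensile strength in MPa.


Area = width * thickness = 5.4 * 1.9 = 10.26 mm^2
TS = force / area = 75.7 / 10.26 = 7.38 MPa

7.38 MPa


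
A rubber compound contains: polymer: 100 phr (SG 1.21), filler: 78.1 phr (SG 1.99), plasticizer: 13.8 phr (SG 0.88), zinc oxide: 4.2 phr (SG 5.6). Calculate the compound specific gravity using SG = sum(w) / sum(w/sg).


Sum of weights = 196.1
Volume contributions:
  polymer: 100/1.21 = 82.6446
  filler: 78.1/1.99 = 39.2462
  plasticizer: 13.8/0.88 = 15.6818
  zinc oxide: 4.2/5.6 = 0.7500
Sum of volumes = 138.3227
SG = 196.1 / 138.3227 = 1.418

SG = 1.418


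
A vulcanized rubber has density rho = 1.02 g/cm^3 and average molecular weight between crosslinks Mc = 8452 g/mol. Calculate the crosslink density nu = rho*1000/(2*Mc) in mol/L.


nu = rho * 1000 / (2 * Mc)
nu = 1.02 * 1000 / (2 * 8452)
nu = 1020.0 / 16904
nu = 0.0603 mol/L

0.0603 mol/L


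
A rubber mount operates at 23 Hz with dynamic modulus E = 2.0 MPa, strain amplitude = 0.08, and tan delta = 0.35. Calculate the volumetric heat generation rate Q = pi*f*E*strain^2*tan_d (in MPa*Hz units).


Q = pi * f * E * strain^2 * tan_d
= pi * 23 * 2.0 * 0.08^2 * 0.35
= pi * 23 * 2.0 * 0.0064 * 0.35
= 0.3237

Q = 0.3237


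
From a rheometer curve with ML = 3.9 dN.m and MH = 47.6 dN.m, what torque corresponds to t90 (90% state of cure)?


M90 = ML + 0.9 * (MH - ML)
M90 = 3.9 + 0.9 * (47.6 - 3.9)
M90 = 3.9 + 0.9 * 43.7
M90 = 43.23 dN.m

43.23 dN.m


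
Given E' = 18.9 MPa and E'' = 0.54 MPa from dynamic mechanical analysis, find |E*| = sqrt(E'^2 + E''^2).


|E*| = sqrt(E'^2 + E''^2)
= sqrt(18.9^2 + 0.54^2)
= sqrt(357.2100 + 0.2916)
= 18.908 MPa

18.908 MPa


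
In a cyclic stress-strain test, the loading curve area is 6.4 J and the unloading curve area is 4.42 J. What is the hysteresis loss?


Hysteresis loss = loading - unloading
= 6.4 - 4.42
= 1.98 J

1.98 J


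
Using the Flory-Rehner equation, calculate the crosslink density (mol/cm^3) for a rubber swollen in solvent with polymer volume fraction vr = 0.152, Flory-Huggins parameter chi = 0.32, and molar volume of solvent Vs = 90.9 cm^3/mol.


ln(1 - vr) = ln(1 - 0.152) = -0.1649
Numerator = -((-0.1649) + 0.152 + 0.32 * 0.152^2) = 0.0055
Denominator = 90.9 * (0.152^(1/3) - 0.152/2) = 41.6031
nu = 0.0055 / 41.6031 = 1.3175e-04 mol/cm^3

1.3175e-04 mol/cm^3


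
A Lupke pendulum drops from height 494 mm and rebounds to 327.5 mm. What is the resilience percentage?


Resilience = h_rebound / h_drop * 100
= 327.5 / 494 * 100
= 66.3%

66.3%


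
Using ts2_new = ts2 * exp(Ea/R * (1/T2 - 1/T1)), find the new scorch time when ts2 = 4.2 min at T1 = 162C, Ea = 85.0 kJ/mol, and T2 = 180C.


Convert temperatures: T1 = 162 + 273.15 = 435.15 K, T2 = 180 + 273.15 = 453.15 K
ts2_new = 4.2 * exp(85000 / 8.314 * (1/453.15 - 1/435.15))
1/T2 - 1/T1 = -9.1283e-05
ts2_new = 1.65 min

1.65 min


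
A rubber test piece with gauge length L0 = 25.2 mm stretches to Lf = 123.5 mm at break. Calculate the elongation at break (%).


Elongation = (Lf - L0) / L0 * 100
= (123.5 - 25.2) / 25.2 * 100
= 98.3 / 25.2 * 100
= 390.1%

390.1%


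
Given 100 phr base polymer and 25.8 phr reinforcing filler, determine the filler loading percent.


Filler % = filler / (rubber + filler) * 100
= 25.8 / (100 + 25.8) * 100
= 25.8 / 125.8 * 100
= 20.51%

20.51%


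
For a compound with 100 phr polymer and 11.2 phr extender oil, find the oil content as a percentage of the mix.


Oil % = oil / (100 + oil) * 100
= 11.2 / (100 + 11.2) * 100
= 11.2 / 111.2 * 100
= 10.07%

10.07%


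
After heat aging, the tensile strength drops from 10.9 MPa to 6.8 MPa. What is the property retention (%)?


Retention = aged / original * 100
= 6.8 / 10.9 * 100
= 62.4%

62.4%


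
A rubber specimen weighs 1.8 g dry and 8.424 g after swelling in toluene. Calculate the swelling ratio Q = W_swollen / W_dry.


Q = W_swollen / W_dry
Q = 8.424 / 1.8
Q = 4.68

Q = 4.68


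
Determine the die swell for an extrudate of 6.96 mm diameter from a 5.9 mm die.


Die swell ratio = D_extrudate / D_die
= 6.96 / 5.9
= 1.18

Die swell = 1.18


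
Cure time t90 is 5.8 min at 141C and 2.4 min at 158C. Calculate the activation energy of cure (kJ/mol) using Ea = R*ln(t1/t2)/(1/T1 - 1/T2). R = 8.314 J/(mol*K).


T1 = 414.15 K, T2 = 431.15 K
1/T1 - 1/T2 = 9.5206e-05
ln(t1/t2) = ln(5.8/2.4) = 0.8824
Ea = 8.314 * 0.8824 / 9.5206e-05 = 77056.1540 J/mol
Ea = 77.06 kJ/mol

77.06 kJ/mol


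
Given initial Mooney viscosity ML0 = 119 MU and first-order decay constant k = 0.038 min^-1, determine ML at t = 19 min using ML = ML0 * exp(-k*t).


ML = ML0 * exp(-k * t)
ML = 119 * exp(-0.038 * 19)
ML = 119 * 0.4858
ML = 57.81 MU

57.81 MU


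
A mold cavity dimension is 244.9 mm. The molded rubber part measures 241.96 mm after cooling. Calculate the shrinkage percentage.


Shrinkage = (mold - part) / mold * 100
= (244.9 - 241.96) / 244.9 * 100
= 2.94 / 244.9 * 100
= 1.2%

1.2%


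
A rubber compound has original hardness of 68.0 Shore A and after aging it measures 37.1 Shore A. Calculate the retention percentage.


Retention = aged / original * 100
= 37.1 / 68.0 * 100
= 54.6%

54.6%


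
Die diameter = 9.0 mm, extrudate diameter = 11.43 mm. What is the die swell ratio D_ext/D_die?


Die swell ratio = D_extrudate / D_die
= 11.43 / 9.0
= 1.27

Die swell = 1.27


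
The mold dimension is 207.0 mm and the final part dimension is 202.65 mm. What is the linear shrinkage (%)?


Shrinkage = (mold - part) / mold * 100
= (207.0 - 202.65) / 207.0 * 100
= 4.35 / 207.0 * 100
= 2.1%

2.1%


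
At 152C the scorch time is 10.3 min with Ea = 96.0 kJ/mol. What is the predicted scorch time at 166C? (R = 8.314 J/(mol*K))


Convert temperatures: T1 = 152 + 273.15 = 425.15 K, T2 = 166 + 273.15 = 439.15 K
ts2_new = 10.3 * exp(96000 / 8.314 * (1/439.15 - 1/425.15))
1/T2 - 1/T1 = -7.4985e-05
ts2_new = 4.33 min

4.33 min


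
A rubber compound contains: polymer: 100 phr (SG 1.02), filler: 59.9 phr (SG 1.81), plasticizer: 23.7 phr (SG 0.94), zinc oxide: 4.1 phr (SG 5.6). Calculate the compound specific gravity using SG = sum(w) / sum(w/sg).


Sum of weights = 187.7
Volume contributions:
  polymer: 100/1.02 = 98.0392
  filler: 59.9/1.81 = 33.0939
  plasticizer: 23.7/0.94 = 25.2128
  zinc oxide: 4.1/5.6 = 0.7321
Sum of volumes = 157.0780
SG = 187.7 / 157.0780 = 1.195

SG = 1.195


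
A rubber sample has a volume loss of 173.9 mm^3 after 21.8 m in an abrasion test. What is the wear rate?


Rate = volume_loss / distance
= 173.9 / 21.8
= 7.977 mm^3/m

7.977 mm^3/m


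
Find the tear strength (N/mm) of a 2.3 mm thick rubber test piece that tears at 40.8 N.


Tear strength = force / thickness
= 40.8 / 2.3
= 17.74 N/mm

17.74 N/mm


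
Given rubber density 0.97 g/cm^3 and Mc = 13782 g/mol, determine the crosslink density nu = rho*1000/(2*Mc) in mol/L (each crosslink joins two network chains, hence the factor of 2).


nu = rho * 1000 / (2 * Mc)
nu = 0.97 * 1000 / (2 * 13782)
nu = 970.0 / 27564
nu = 0.0352 mol/L

0.0352 mol/L


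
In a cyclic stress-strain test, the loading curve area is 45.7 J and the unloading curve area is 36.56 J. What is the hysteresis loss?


Hysteresis loss = loading - unloading
= 45.7 - 36.56
= 9.14 J

9.14 J


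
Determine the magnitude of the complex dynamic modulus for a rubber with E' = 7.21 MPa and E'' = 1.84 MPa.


|E*| = sqrt(E'^2 + E''^2)
= sqrt(7.21^2 + 1.84^2)
= sqrt(51.9841 + 3.3856)
= 7.441 MPa

7.441 MPa


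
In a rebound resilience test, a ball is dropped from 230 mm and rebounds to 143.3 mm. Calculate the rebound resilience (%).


Resilience = h_rebound / h_drop * 100
= 143.3 / 230 * 100
= 62.3%

62.3%


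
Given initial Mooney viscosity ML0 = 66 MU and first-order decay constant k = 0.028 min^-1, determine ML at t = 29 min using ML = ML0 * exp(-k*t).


ML = ML0 * exp(-k * t)
ML = 66 * exp(-0.028 * 29)
ML = 66 * 0.4440
ML = 29.3 MU

29.3 MU


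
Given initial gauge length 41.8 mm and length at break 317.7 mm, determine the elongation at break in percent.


Elongation = (Lf - L0) / L0 * 100
= (317.7 - 41.8) / 41.8 * 100
= 275.9 / 41.8 * 100
= 660.0%

660.0%


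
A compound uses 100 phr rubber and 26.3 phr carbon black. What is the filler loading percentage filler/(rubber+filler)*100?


Filler % = filler / (rubber + filler) * 100
= 26.3 / (100 + 26.3) * 100
= 26.3 / 126.3 * 100
= 20.82%

20.82%


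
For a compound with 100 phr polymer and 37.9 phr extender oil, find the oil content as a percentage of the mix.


Oil % = oil / (100 + oil) * 100
= 37.9 / (100 + 37.9) * 100
= 37.9 / 137.9 * 100
= 27.48%

27.48%


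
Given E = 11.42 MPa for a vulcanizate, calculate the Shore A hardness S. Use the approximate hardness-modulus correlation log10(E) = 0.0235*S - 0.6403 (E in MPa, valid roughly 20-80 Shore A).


log10(E) = 0.0235*S - 0.6403  =>  S = (log10(E) + 0.6403) / 0.0235
log10(11.42) = 1.057666
S = (1.057666 + 0.6403) / 0.0235 = 1.697966 / 0.0235
S = 72.3

Shore A = 72.3


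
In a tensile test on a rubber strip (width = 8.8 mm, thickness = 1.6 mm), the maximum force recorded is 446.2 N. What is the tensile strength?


Area = width * thickness = 8.8 * 1.6 = 14.08 mm^2
TS = force / area = 446.2 / 14.08 = 31.69 MPa

31.69 MPa


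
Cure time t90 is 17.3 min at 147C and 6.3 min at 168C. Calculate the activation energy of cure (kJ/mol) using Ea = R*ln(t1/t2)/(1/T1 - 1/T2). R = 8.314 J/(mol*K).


T1 = 420.15 K, T2 = 441.15 K
1/T1 - 1/T2 = 1.1330e-04
ln(t1/t2) = ln(17.3/6.3) = 1.0102
Ea = 8.314 * 1.0102 / 1.1330e-04 = 74125.9373 J/mol
Ea = 74.13 kJ/mol

74.13 kJ/mol


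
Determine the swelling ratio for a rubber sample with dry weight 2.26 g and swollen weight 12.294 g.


Q = W_swollen / W_dry
Q = 12.294 / 2.26
Q = 5.44

Q = 5.44


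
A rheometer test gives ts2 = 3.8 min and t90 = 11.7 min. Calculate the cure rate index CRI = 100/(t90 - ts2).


CRI = 100 / (t90 - ts2)
= 100 / (11.7 - 3.8)
= 100 / 7.9
= 12.66 min^-1

12.66 min^-1


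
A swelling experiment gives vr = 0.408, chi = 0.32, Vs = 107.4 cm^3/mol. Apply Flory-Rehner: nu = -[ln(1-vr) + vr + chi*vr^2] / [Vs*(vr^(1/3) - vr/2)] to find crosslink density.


ln(1 - vr) = ln(1 - 0.408) = -0.5242
Numerator = -((-0.5242) + 0.408 + 0.32 * 0.408^2) = 0.0630
Denominator = 107.4 * (0.408^(1/3) - 0.408/2) = 57.7475
nu = 0.0630 / 57.7475 = 0.0011 mol/cm^3

0.0011 mol/cm^3


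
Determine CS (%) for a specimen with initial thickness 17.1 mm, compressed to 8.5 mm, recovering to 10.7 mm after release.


CS = (t0 - recovered) / (t0 - ts) * 100
= (17.1 - 10.7) / (17.1 - 8.5) * 100
= 6.4 / 8.6 * 100
= 74.4%

74.4%


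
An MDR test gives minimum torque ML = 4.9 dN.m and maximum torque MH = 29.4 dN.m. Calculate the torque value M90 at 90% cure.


M90 = ML + 0.9 * (MH - ML)
M90 = 4.9 + 0.9 * (29.4 - 4.9)
M90 = 4.9 + 0.9 * 24.5
M90 = 26.95 dN.m

26.95 dN.m


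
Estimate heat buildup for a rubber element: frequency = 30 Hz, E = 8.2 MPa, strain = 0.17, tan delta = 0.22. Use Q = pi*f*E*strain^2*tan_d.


Q = pi * f * E * strain^2 * tan_d
= pi * 30 * 8.2 * 0.17^2 * 0.22
= pi * 30 * 8.2 * 0.0289 * 0.22
= 4.9137

Q = 4.9137


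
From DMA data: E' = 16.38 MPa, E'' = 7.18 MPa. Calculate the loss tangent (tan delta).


tan delta = E'' / E'
= 7.18 / 16.38
= 0.4383

tan delta = 0.4383


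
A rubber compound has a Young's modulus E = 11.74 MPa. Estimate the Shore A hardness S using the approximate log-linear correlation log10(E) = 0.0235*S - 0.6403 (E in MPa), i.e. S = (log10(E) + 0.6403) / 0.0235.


log10(E) = 0.0235*S - 0.6403  =>  S = (log10(E) + 0.6403) / 0.0235
log10(11.74) = 1.069668
S = (1.069668 + 0.6403) / 0.0235 = 1.709968 / 0.0235
S = 72.8

Shore A = 72.8


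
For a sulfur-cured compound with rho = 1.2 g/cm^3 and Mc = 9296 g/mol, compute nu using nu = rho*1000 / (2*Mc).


nu = rho * 1000 / (2 * Mc)
nu = 1.2 * 1000 / (2 * 9296)
nu = 1200.0 / 18592
nu = 0.0645 mol/L

0.0645 mol/L


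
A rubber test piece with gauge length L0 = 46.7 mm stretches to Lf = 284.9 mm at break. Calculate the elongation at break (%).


Elongation = (Lf - L0) / L0 * 100
= (284.9 - 46.7) / 46.7 * 100
= 238.2 / 46.7 * 100
= 510.1%

510.1%


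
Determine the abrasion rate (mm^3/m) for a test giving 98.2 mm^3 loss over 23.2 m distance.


Rate = volume_loss / distance
= 98.2 / 23.2
= 4.233 mm^3/m

4.233 mm^3/m


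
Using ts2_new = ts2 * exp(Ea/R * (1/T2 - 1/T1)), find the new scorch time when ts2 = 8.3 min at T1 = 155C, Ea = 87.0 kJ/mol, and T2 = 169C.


Convert temperatures: T1 = 155 + 273.15 = 428.15 K, T2 = 169 + 273.15 = 442.15 K
ts2_new = 8.3 * exp(87000 / 8.314 * (1/442.15 - 1/428.15))
1/T2 - 1/T1 = -7.3954e-05
ts2_new = 3.83 min

3.83 min


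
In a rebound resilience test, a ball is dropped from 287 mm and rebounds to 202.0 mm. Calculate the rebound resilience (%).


Resilience = h_rebound / h_drop * 100
= 202.0 / 287 * 100
= 70.4%

70.4%


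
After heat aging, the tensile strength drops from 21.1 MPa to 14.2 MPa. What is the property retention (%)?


Retention = aged / original * 100
= 14.2 / 21.1 * 100
= 67.3%

67.3%


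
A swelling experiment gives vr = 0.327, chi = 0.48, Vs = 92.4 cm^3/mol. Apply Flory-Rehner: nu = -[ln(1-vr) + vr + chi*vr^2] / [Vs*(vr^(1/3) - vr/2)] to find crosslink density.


ln(1 - vr) = ln(1 - 0.327) = -0.3960
Numerator = -((-0.3960) + 0.327 + 0.48 * 0.327^2) = 0.0177
Denominator = 92.4 * (0.327^(1/3) - 0.327/2) = 48.5508
nu = 0.0177 / 48.5508 = 3.6424e-04 mol/cm^3

3.6424e-04 mol/cm^3


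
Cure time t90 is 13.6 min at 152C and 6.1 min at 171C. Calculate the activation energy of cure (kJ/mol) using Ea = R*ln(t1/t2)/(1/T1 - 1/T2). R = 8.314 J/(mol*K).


T1 = 425.15 K, T2 = 444.15 K
1/T1 - 1/T2 = 1.0062e-04
ln(t1/t2) = ln(13.6/6.1) = 0.8018
Ea = 8.314 * 0.8018 / 1.0062e-04 = 66249.7191 J/mol
Ea = 66.25 kJ/mol

66.25 kJ/mol


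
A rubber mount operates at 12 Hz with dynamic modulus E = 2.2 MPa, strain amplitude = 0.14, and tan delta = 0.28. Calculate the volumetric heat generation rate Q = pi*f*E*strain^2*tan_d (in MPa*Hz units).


Q = pi * f * E * strain^2 * tan_d
= pi * 12 * 2.2 * 0.14^2 * 0.28
= pi * 12 * 2.2 * 0.0196 * 0.28
= 0.4552

Q = 0.4552


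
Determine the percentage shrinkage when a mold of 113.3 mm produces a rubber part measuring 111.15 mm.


Shrinkage = (mold - part) / mold * 100
= (113.3 - 111.15) / 113.3 * 100
= 2.15 / 113.3 * 100
= 1.9%

1.9%


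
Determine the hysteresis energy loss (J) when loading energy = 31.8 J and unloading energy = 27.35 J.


Hysteresis loss = loading - unloading
= 31.8 - 27.35
= 4.45 J

4.45 J


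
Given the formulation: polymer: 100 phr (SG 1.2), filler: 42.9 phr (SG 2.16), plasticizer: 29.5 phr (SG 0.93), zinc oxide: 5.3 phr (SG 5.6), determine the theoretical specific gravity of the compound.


Sum of weights = 177.7
Volume contributions:
  polymer: 100/1.2 = 83.3333
  filler: 42.9/2.16 = 19.8611
  plasticizer: 29.5/0.93 = 31.7204
  zinc oxide: 5.3/5.6 = 0.9464
Sum of volumes = 135.8613
SG = 177.7 / 135.8613 = 1.308

SG = 1.308


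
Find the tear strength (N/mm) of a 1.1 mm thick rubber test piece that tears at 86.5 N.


Tear strength = force / thickness
= 86.5 / 1.1
= 78.64 N/mm

78.64 N/mm


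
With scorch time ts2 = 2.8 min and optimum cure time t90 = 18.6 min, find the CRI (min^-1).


CRI = 100 / (t90 - ts2)
= 100 / (18.6 - 2.8)
= 100 / 15.8
= 6.33 min^-1

6.33 min^-1


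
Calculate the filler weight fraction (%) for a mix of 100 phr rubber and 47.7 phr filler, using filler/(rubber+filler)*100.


Filler % = filler / (rubber + filler) * 100
= 47.7 / (100 + 47.7) * 100
= 47.7 / 147.7 * 100
= 32.3%

32.3%


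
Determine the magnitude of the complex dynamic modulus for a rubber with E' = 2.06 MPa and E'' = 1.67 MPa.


|E*| = sqrt(E'^2 + E''^2)
= sqrt(2.06^2 + 1.67^2)
= sqrt(4.2436 + 2.7889)
= 2.652 MPa

2.652 MPa


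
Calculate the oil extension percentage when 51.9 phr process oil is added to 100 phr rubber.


Oil % = oil / (100 + oil) * 100
= 51.9 / (100 + 51.9) * 100
= 51.9 / 151.9 * 100
= 34.17%

34.17%


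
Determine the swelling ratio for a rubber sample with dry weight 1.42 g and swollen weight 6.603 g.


Q = W_swollen / W_dry
Q = 6.603 / 1.42
Q = 4.65

Q = 4.65


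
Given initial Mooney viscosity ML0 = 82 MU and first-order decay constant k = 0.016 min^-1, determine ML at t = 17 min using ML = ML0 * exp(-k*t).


ML = ML0 * exp(-k * t)
ML = 82 * exp(-0.016 * 17)
ML = 82 * 0.7619
ML = 62.47 MU

62.47 MU


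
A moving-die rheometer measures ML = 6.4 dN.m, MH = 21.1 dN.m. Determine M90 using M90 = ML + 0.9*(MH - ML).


M90 = ML + 0.9 * (MH - ML)
M90 = 6.4 + 0.9 * (21.1 - 6.4)
M90 = 6.4 + 0.9 * 14.7
M90 = 19.63 dN.m

19.63 dN.m


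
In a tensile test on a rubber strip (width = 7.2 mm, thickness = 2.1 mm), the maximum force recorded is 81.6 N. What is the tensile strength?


Area = width * thickness = 7.2 * 2.1 = 15.12 mm^2
TS = force / area = 81.6 / 15.12 = 5.4 MPa

5.4 MPa


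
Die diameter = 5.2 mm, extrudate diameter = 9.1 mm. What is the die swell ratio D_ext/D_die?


Die swell ratio = D_extrudate / D_die
= 9.1 / 5.2
= 1.75

Die swell = 1.75


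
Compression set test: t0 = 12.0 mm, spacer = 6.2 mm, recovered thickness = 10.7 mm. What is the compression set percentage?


CS = (t0 - recovered) / (t0 - ts) * 100
= (12.0 - 10.7) / (12.0 - 6.2) * 100
= 1.3 / 5.8 * 100
= 22.4%

22.4%


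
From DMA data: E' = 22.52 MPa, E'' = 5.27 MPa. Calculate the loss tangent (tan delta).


tan delta = E'' / E'
= 5.27 / 22.52
= 0.234

tan delta = 0.234


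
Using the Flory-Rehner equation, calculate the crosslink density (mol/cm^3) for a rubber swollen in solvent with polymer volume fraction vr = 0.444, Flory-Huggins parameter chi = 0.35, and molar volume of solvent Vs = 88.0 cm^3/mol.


ln(1 - vr) = ln(1 - 0.444) = -0.5870
Numerator = -((-0.5870) + 0.444 + 0.35 * 0.444^2) = 0.0740
Denominator = 88.0 * (0.444^(1/3) - 0.444/2) = 47.5982
nu = 0.0740 / 47.5982 = 0.0016 mol/cm^3

0.0016 mol/cm^3


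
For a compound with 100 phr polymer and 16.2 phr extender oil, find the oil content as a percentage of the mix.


Oil % = oil / (100 + oil) * 100
= 16.2 / (100 + 16.2) * 100
= 16.2 / 116.2 * 100
= 13.94%

13.94%


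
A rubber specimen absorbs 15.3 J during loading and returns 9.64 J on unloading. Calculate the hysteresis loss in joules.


Hysteresis loss = loading - unloading
= 15.3 - 9.64
= 5.66 J

5.66 J


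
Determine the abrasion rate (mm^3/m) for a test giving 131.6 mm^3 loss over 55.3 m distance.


Rate = volume_loss / distance
= 131.6 / 55.3
= 2.38 mm^3/m

2.38 mm^3/m


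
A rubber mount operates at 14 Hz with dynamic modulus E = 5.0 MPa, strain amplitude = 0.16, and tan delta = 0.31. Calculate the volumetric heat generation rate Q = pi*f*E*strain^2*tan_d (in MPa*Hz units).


Q = pi * f * E * strain^2 * tan_d
= pi * 14 * 5.0 * 0.16^2 * 0.31
= pi * 14 * 5.0 * 0.0256 * 0.31
= 1.7452

Q = 1.7452


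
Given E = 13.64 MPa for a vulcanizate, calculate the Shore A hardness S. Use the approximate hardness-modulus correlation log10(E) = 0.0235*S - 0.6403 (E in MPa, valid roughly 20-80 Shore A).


log10(E) = 0.0235*S - 0.6403  =>  S = (log10(E) + 0.6403) / 0.0235
log10(13.64) = 1.134814
S = (1.134814 + 0.6403) / 0.0235 = 1.775114 / 0.0235
S = 75.5

Shore A = 75.5


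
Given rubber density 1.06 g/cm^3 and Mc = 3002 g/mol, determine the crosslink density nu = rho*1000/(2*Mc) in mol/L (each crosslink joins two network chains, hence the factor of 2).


nu = rho * 1000 / (2 * Mc)
nu = 1.06 * 1000 / (2 * 3002)
nu = 1060.0 / 6004
nu = 0.1765 mol/L

0.1765 mol/L


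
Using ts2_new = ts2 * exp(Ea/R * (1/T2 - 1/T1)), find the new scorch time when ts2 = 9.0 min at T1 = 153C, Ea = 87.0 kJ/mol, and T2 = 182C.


Convert temperatures: T1 = 153 + 273.15 = 426.15 K, T2 = 182 + 273.15 = 455.15 K
ts2_new = 9.0 * exp(87000 / 8.314 * (1/455.15 - 1/426.15))
1/T2 - 1/T1 = -1.4951e-04
ts2_new = 1.88 min

1.88 min


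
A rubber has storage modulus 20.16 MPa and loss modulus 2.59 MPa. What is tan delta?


tan delta = E'' / E'
= 2.59 / 20.16
= 0.1285

tan delta = 0.1285


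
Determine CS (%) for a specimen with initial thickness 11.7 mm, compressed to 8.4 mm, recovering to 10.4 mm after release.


CS = (t0 - recovered) / (t0 - ts) * 100
= (11.7 - 10.4) / (11.7 - 8.4) * 100
= 1.3 / 3.3 * 100
= 39.4%

39.4%


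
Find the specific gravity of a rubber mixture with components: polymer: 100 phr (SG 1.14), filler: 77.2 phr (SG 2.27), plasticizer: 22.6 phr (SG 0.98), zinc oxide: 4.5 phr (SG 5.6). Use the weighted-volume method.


Sum of weights = 204.3
Volume contributions:
  polymer: 100/1.14 = 87.7193
  filler: 77.2/2.27 = 34.0088
  plasticizer: 22.6/0.98 = 23.0612
  zinc oxide: 4.5/5.6 = 0.8036
Sum of volumes = 145.5929
SG = 204.3 / 145.5929 = 1.403

SG = 1.403


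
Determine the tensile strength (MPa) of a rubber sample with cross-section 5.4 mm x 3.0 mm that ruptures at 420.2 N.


Area = width * thickness = 5.4 * 3.0 = 16.2 mm^2
TS = force / area = 420.2 / 16.2 = 25.94 MPa

25.94 MPa


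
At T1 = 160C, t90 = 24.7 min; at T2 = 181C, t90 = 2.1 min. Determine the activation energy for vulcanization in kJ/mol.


T1 = 433.15 K, T2 = 454.15 K
1/T1 - 1/T2 = 1.0675e-04
ln(t1/t2) = ln(24.7/2.1) = 2.4649
Ea = 8.314 * 2.4649 / 1.0675e-04 = 191964.8258 J/mol
Ea = 191.96 kJ/mol

191.96 kJ/mol


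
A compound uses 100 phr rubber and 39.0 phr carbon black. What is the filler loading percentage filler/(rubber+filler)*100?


Filler % = filler / (rubber + filler) * 100
= 39.0 / (100 + 39.0) * 100
= 39.0 / 139.0 * 100
= 28.06%

28.06%


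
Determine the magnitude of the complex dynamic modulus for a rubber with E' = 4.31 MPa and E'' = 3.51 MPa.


|E*| = sqrt(E'^2 + E''^2)
= sqrt(4.31^2 + 3.51^2)
= sqrt(18.5761 + 12.3201)
= 5.558 MPa

5.558 MPa


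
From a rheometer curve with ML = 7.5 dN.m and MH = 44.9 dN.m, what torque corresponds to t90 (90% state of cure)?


M90 = ML + 0.9 * (MH - ML)
M90 = 7.5 + 0.9 * (44.9 - 7.5)
M90 = 7.5 + 0.9 * 37.4
M90 = 41.16 dN.m

41.16 dN.m


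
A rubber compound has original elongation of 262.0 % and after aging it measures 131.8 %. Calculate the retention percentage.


Retention = aged / original * 100
= 131.8 / 262.0 * 100
= 50.3%

50.3%


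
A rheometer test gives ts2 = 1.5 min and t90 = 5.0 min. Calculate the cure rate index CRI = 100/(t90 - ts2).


CRI = 100 / (t90 - ts2)
= 100 / (5.0 - 1.5)
= 100 / 3.5
= 28.57 min^-1

28.57 min^-1
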